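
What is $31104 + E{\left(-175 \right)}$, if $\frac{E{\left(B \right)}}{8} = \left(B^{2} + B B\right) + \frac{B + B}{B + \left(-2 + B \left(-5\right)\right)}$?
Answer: $\frac{181863896}{349} \approx 5.211 \cdot 10^{5}$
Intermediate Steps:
$E{\left(B \right)} = 16 B^{2} + \frac{16 B}{-2 - 4 B}$ ($E{\left(B \right)} = 8 \left(\left(B^{2} + B B\right) + \frac{B + B}{B + \left(-2 + B \left(-5\right)\right)}\right) = 8 \left(\left(B^{2} + B^{2}\right) + \frac{2 B}{B - \left(2 + 5 B\right)}\right) = 8 \left(2 B^{2} + \frac{2 B}{-2 - 4 B}\right) = 16 B^{2} + \frac{16 B}{-2 - 4 B}$)
$31104 + E{\left(-175 \right)} = 31104 + 8 \left(-175\right) \frac{1}{1 + 2 \left(-175\right)} \left(-1 + 2 \left(-175\right) + 4 \left(-175\right)^{2}\right) = 31104 + 8 \left(-175\right) \frac{1}{1 - 350} \left(-1 - 350 + 4 \cdot 30625\right) = 31104 + 8 \left(-175\right) \frac{1}{-349} \left(-1 - 350 + 122500\right) = 31104 + 8 \left(-175\right) \left(- \frac{1}{349}\right) 122149 = 31104 + \frac{171008600}{349} = \frac{181863896}{349}$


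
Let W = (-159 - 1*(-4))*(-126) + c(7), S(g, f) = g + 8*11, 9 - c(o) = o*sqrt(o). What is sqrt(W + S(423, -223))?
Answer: sqrt(20050 - 7*sqrt(7)) ≈ 141.53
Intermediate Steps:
c(o) = 9 - o**(3/2) (c(o) = 9 - o*sqrt(o) = 9 - o**(3/2))
S(g, f) = 88 + g (S(g, f) = g + 88 = 88 + g)
W = 19539 - 7*sqrt(7) (W = (-159 - 1*(-4))*(-126) + (9 - 7**(3/2)) = (-159 + 4)*(-126) + (9 - 7*sqrt(7)) = -155*(-126) + (9 - 7*sqrt(7)) = 19530 + (9 - 7*sqrt(7)) = 19539 - 7*sqrt(7) ≈ 19520.)
sqrt(W + S(423, -223)) = sqrt((19539 - 7*sqrt(7)) + (88 + 423)) = sqrt((19539 - 7*sqrt(7)) + 511) = sqrt(20050 - 7*sqrt(7))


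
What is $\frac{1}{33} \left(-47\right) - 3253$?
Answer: $- \frac{107396}{33} \approx -3254.4$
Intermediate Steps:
$\frac{1}{33} \left(-47\right) - 3253 = - \frac{47}{33} - 3253 = - \frac{107396}{33}$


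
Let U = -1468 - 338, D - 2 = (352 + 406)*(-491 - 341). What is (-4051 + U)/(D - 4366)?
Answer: 5857/635020 ≈ 0.0092233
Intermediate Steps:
D = -630654 (D = 2 + (352 + 406)*(-491 - 341) = 2 + 758*(-832) = 2 - 630656 = -630654)
U = -1806
(-4051 + U)/(D - 4366) = (-4051 - 1806)/(-630654 - 4366) = -5857/(-635020) = -5857*(-1/635020) = 5857/635020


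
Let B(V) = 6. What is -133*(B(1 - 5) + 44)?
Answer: -6650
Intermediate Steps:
-133*(B(1 - 5) + 44) = -133*(6 + 44) = -133*50 = -6650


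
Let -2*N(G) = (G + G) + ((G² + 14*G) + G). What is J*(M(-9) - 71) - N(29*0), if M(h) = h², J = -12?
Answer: -120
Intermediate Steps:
N(G) = -17*G/2 - G²/2 (N(G) = -((G + G) + ((G² + 14*G) + G))/2 = -(2*G + (G² + 15*G))/2 = -(G² + 17*G)/2 = -17*G/2 - G²/2)
J*(M(-9) - 71) - N(29*0) = -12*((-9)² - 71) - (-1)*29*0*(17 + 29*0)/2 = -12*(81 - 71) - (-1)*0*(17 + 0)/2 = -12*10 - (-1)*0*17/2 = -120 - 1*0 = -120 + 0 = -120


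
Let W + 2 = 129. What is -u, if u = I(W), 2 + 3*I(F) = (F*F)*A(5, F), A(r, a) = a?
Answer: -2048381/3 ≈ -6.8279e+5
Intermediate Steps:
W = 127 (W = -2 + 129 = 127)
I(F) = -2/3 + F**3/3 (I(F) = -2/3 + ((F*F)*F)/3 = -2/3 + (F**2*F)/3 = -2/3 + F**3/3)
u = 2048381/3 (u = -2/3 + (1/3)*127**3 = -2/3 + (1/3)*2048383 = -2/3 + 2048383/3 = 2048381/3 ≈ 6.8279e+5)
-u = -1*2048381/3 = -2048381/3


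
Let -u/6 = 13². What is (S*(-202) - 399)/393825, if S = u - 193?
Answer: 547/885 ≈ 0.61808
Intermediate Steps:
u = -1014 (u = -6*13² = -6*169 = -1014)
S = -1207 (S = -1014 - 193 = -1207)
(S*(-202) - 399)/393825 = (-1207*(-202) - 399)/393825 = (243814 - 399)*(1/393825) = 243415*(1/393825) = 547/885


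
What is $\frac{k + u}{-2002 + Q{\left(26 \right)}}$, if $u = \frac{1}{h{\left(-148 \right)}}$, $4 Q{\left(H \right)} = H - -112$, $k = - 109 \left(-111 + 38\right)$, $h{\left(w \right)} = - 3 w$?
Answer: $- \frac{3532909}{873570} \approx -4.0442$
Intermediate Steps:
$k = 7957$ ($k = \left(-109\right) \left(-73\right) = 7957$)
$Q{\left(H \right)} = 28 + \frac{H}{4}$ ($Q{\left(H \right)} = \frac{H - -112}{4} = \frac{H + 112}{4} = \frac{112 + H}{4} = 28 + \frac{H}{4}$)
$u = \frac{1}{444}$ ($u = \frac{1}{\left(-3\right) \left(-148\right)} = \frac{1}{444} \approx 0.0022523$)
$\frac{k + u}{-2002 + Q{\left(26 \right)}} = \frac{7957 + \frac{1}{444}}{-2002 + \left(28 + \frac{1}{4} \cdot 26\right)} = \frac{3532909}{444 \left(-2002 + \left(28 + \frac{13}{2}\right)\right)} = \frac{3532909}{444 \left(-2002 + \frac{69}{2}\right)} = \frac{3532909}{444 \left(- \frac{3935}{2}\right)} = \frac{3532909}{444} \left(- \frac{2}{3935}\right) = - \frac{3532909}{873570}$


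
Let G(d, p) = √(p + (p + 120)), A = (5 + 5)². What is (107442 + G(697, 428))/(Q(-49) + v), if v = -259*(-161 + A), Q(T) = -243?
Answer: 53721/7778 + √61/3889 ≈ 6.9088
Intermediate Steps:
A = 100 (A = 10² = 100)
G(d, p) = √(120 + 2*p) (G(d, p) = √(p + (120 + p)) = √(120 + 2*p))
v = 15799 (v = -259*(-161 + 100) = -259*(-61) = 15799)
(107442 + G(697, 428))/(Q(-49) + v) = (107442 + √(120 + 2*428))/(-243 + 15799) = (107442 + √(120 + 856))/15556 = (107442 + √976)*(1/15556) = (107442 + 4*√61)*(1/15556) = 53721/7778 + √61/3889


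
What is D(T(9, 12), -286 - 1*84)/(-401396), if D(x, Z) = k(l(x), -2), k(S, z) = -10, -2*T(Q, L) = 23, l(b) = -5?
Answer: 5/200698 ≈ 2.4913e-5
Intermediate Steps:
T(Q, L) = -23/2 (T(Q, L) = -½*23 = -23/2)
D(x, Z) = -10
D(T(9, 12), -286 - 1*84)/(-401396) = -10/(-401396) = -10*(-1/401396) = 5/200698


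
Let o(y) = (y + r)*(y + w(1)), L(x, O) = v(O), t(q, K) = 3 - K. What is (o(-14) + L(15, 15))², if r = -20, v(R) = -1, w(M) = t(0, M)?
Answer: 165649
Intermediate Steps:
w(M) = 3 - M
L(x, O) = -1
o(y) = (-20 + y)*(2 + y) (o(y) = (y - 20)*(y + (3 - 1*1)) = (-20 + y)*(y + (3 - 1)) = (-20 + y)*(y + 2) = (-20 + y)*(2 + y))
(o(-14) + L(15, 15))² = ((-40 + (-14)² - 18*(-14)) - 1)² = ((-40 + 196 + 252) - 1)² = (408 - 1)² = 407² = 165649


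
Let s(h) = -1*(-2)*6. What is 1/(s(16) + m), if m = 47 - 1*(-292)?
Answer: 1/351 ≈ 0.0028490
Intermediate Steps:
m = 339 (m = 47 + 292 = 339)
s(h) = 12 (s(h) = 2*6 = 12)
1/(s(16) + m) = 1/(12 + 339) = 1/351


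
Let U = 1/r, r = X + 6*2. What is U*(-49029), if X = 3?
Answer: -16343/5 ≈ -3268.6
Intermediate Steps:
r = 15 (r = 3 + 6*2 = 3 + 12 = 15)
U = 1/15 ≈ 0.066667
U*(-49029) = (1/15)*(-49029) = -16343/5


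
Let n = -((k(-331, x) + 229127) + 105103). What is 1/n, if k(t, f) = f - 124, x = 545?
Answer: -1/334651 ≈ -2.9882e-6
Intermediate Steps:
k(t, f) = -124 + f
n = -334651 (n = -(((-124 + 545) + 229127) + 105103) = -((421 + 229127) + 105103) = -(229548 + 105103) = -1*334651 = -334651)
1/n = 1/(-334651) = -1/334651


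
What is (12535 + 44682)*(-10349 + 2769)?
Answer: -433704860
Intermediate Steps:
(12535 + 44682)*(-10349 + 2769) = 57217*(-7580) = -433704860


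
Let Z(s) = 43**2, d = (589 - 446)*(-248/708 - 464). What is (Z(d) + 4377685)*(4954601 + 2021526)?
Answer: 30552185384818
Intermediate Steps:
d = -11753170/177 (d = 143*(-248*1/708 - 464) = 143*(-62/177 - 464) = 143*(-82190/177) = -11753170/177 ≈ -66402.)
Z(s) = 1849
(Z(d) + 4377685)*(4954601 + 2021526) = (1849 + 4377685)*(4954601 + 2021526) = 4379534*6976127 = 30552185384818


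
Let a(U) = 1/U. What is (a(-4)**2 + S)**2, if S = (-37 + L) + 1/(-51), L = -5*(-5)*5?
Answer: 5161416649/665856 ≈ 7751.5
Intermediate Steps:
L = 125 (L = 25*5 = 125)
S = 4487/51 (S = (-37 + 125) + 1/(-51) = 88 - 1/51 = 4487/51 ≈ 87.980)
(a(-4)**2 + S)**2 = ((1/(-4))**2 + 4487/51)**2 = ((-1/4)**2 + 4487/51)**2 = (1/16 + 4487/51)**2 = (71843/816)**2 = 5161416649/665856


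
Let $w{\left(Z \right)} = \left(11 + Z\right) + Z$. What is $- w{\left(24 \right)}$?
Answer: $-59$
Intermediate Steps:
$w{\left(Z \right)} = 11 + 2 Z$
$- w{\left(24 \right)} = - (11 + 2 \cdot 24) = - (11 + 48) = \left(-1\right) 59 = -59$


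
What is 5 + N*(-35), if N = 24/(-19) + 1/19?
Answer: 900/19 ≈ 47.368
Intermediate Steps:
N = -23/19 (N = 24*(-1/19) + 1*(1/19) = -24/19 + 1/19 = -23/19 ≈ -1.2105)
5 + N*(-35) = 5 - 23/19*(-35) = 5 + 805/19 = 900/19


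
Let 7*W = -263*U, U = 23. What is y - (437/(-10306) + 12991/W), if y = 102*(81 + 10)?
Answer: 579588946443/62340994 ≈ 9297.1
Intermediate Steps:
y = 9282 (y = 102*91 = 9282)
W = -6049/7 (W = (-263*23)/7 = (⅐)*(-6049) = -6049/7 ≈ -864.14)
y - (437/(-10306) + 12991/W) = 9282 - (437/(-10306) + 12991/(-6049/7)) = 9282 - (437*(-1/10306) + 12991*(-7/6049)) = 9282 - (-437/10306 - 90937/6049) = 9282 - 1*(-939840135/62340994) = 9282 + 939840135/62340994 = 579588946443/62340994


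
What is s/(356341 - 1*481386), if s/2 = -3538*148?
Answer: 1047248/125045 ≈ 8.3750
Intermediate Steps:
s = -1047248 (s = 2*(-3538*148) = 2*(-523624) = -1047248)
s/(356341 - 1*481386) = -1047248/(356341 - 1*481386) = -1047248/(356341 - 481386) = -1047248/(-125045) = -1047248*(-1/125045) = 1047248/125045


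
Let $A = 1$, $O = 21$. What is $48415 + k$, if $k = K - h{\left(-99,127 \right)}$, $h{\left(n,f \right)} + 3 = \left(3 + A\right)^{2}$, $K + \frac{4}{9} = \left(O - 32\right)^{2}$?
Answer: $\frac{436703}{9} \approx 48523.0$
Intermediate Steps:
$K = \frac{1085}{9}$ ($K = - \frac{4}{9} + \left(21 - 32\right)^{2} = - \frac{4}{9} + \left(-11\right)^{2} = - \frac{4}{9} + 121 = \frac{1085}{9} \approx 120.56$)
$h{\left(n,f \right)} = 13$ ($h{\left(n,f \right)} = -3 + \left(3 + 1\right)^{2} = -3 + 4^{2} = -3 + 16 = 13$)
$k = \frac{968}{9}$ ($k = \frac{1085}{9} - 13 = \frac{968}{9} \approx 107.56$)
$48415 + k = 48415 + \frac{968}{9} = \frac{436703}{9}$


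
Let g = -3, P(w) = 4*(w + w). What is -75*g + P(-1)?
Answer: 217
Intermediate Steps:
P(w) = 8*w (P(w) = 4*(2*w) = 8*w)
-75*g + P(-1) = -75*(-3) + 8*(-1) = 225 - 8 = 217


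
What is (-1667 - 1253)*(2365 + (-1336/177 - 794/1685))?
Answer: -410527312568/59649 ≈ -6.8824e+6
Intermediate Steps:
(-1667 - 1253)*(2365 + (-1336/177 - 794/1685)) = -2920*(2365 + (-1336*1/177 - 794*1/1685)) = -2920*(2365 + (-1336/177 - 794/1685)) = -2920*(2365 - 2391698/298245) = -2920*702957727/298245 = -410527312568/59649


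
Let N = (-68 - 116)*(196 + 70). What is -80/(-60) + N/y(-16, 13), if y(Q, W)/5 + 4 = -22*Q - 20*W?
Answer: -18134/165 ≈ -109.90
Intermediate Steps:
N = -48944 (N = -184*266 = -48944)
y(Q, W) = -20 - 110*Q - 100*W (y(Q, W) = -20 + 5*(-22*Q - 20*W) = -20 + (-110*Q - 100*W) = -20 - 110*Q - 100*W)
-80/(-60) + N/y(-16, 13) = -80/(-60) - 48944/(-20 - 110*(-16) - 100*13) = -80*(-1/60) - 48944/(-20 + 1760 - 1300) = 4/3 - 48944/440 = 4/3 - 48944*1/440 = 4/3 - 6118/55 = -18134/165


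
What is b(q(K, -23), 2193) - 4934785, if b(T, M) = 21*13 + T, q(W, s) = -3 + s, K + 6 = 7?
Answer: -4934538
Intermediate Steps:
K = 1 (K = -6 + 7 = 1)
b(T, M) = 273 + T
b(q(K, -23), 2193) - 4934785 = (273 + (-3 - 23)) - 4934785 = (273 - 26) - 4934785 = 247 - 4934785 = -4934538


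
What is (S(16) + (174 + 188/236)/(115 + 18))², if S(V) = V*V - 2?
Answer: 4013815909401/61575409 ≈ 65185.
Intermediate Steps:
S(V) = -2 + V² (S(V) = V² - 2 = -2 + V²)
(S(16) + (174 + 188/236)/(115 + 18))² = ((-2 + 16²) + (174 + 188/236)/(115 + 18))² = ((-2 + 256) + (174 + 188*(1/236))/133)² = (254 + (174 + 47/59)*(1/133))² = (254 + (10313/59)*(1/133))² = (254 + 10313/7847)² = (2003451/7847)² = 4013815909401/61575409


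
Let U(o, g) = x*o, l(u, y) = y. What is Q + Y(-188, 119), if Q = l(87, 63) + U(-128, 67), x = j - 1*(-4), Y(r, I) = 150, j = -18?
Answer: 2005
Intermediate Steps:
x = -14 (x = -18 - 1*(-4) = -18 + 4 = -14)
U(o, g) = -14*o
Q = 1855 (Q = 63 - 14*(-128) = 63 + 1792 = 1855)
Q + Y(-188, 119) = 1855 + 150 = 2005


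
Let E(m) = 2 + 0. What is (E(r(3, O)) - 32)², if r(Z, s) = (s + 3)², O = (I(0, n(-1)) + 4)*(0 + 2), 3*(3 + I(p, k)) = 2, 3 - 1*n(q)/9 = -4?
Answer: 900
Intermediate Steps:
n(q) = 63 (n(q) = 27 - 9*(-4) = 27 + 36 = 63)
I(p, k) = -7/3 (I(p, k) = -3 + (⅓)*2 = -3 + ⅔ = -7/3)
O = 10/3 (O = (-7/3 + 4)*(0 + 2) = (5/3)*2 = 10/3 ≈ 3.3333)
r(Z, s) = (3 + s)²
E(m) = 2
(E(r(3, O)) - 32)² = (2 - 32)² = (-30)² = 900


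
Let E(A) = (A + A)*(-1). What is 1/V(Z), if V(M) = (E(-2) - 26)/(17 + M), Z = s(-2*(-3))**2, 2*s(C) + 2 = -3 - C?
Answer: -189/88 ≈ -2.1477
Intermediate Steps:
s(C) = -5/2 - C/2 (s(C) = -1 + (-3 - C)/2 = -1 + (-3/2 - C/2) = -5/2 - C/2)
E(A) = -2*A (E(A) = (2*A)*(-1) = -2*A)
Z = 121/4 (Z = (-5/2 - (-1)*(-3))**2 = (-5/2 - 1/2*6)**2 = (-5/2 - 3)**2 = (-11/2)**2 = 121/4 ≈ 30.250)
V(M) = -22/(17 + M) (V(M) = (-2*(-2) - 26)/(17 + M) = (4 - 26)/(17 + M) = -22/(17 + M))
1/V(Z) = 1/(-22/(17 + 121/4)) = 1/(-22/189/4) = 1/(-22*4/189) = 1/(-88/189) = -189/88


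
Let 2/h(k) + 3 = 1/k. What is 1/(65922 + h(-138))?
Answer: 415/27357354 ≈ 1.5170e-5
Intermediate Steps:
h(k) = 2/(-3 + 1/k)
1/(65922 + h(-138)) = 1/(65922 - 2*(-138)/(-1 + 3*(-138))) = 1/(65922 - 2*(-138)/(-1 - 414)) = 1/(65922 - 2*(-138)/(-415)) = 1/(65922 - 2*(-138)*(-1/415)) = 1/(65922 - 276/415) = 1/(27357354/415) = 415/27357354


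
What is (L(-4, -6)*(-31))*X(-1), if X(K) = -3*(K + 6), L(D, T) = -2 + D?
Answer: -2790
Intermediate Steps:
X(K) = -18 - 3*K (X(K) = -3*(6 + K) = -18 - 3*K)
(L(-4, -6)*(-31))*X(-1) = ((-2 - 4)*(-31))*(-18 - 3*(-1)) = (-6*(-31))*(-18 + 3) = 186*(-15) = -2790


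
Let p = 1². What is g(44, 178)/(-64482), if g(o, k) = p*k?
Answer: -89/32241 ≈ -0.0027605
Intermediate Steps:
p = 1
g(o, k) = k (g(o, k) = 1*k = k)
g(44, 178)/(-64482) = 178/(-64482) = 178*(-1/64482) = -89/32241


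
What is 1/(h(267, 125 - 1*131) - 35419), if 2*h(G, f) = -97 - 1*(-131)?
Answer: -1/35402 ≈ -2.8247e-5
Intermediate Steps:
h(G, f) = 17 (h(G, f) = (-97 - 1*(-131))/2 = (-97 + 131)/2 = (1/2)*34 = 17)
1/(h(267, 125 - 1*131) - 35419) = 1/(17 - 35419) = 1/(-35402) = -1/35402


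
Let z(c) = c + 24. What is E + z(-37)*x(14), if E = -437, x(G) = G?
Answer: -619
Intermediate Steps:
z(c) = 24 + c
E + z(-37)*x(14) = -437 + (24 - 37)*14 = -437 - 13*14 = -437 - 182 = -619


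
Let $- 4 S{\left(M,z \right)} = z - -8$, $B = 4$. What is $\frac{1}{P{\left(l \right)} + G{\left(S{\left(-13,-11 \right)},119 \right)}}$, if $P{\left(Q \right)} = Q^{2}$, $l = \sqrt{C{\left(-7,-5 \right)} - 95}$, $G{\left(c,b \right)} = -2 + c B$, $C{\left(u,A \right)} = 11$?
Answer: $- \frac{1}{83} \approx -0.012048$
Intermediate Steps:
$S{\left(M,z \right)} = -2 - \frac{z}{4}$ ($S{\left(M,z \right)} = - \frac{z - -8}{4} = - \frac{z + 8}{4} = - \frac{8 + z}{4} = -2 - \frac{z}{4}$)
$G{\left(c,b \right)} = -2 + 4 c$ ($G{\left(c,b \right)} = -2 + c 4 = -2 + 4 c$)
$l = 2 i \sqrt{21}$ ($l = \sqrt{11 - 95} = \sqrt{-84} = 2 i \sqrt{21} \approx 9.1651 i$)
$\frac{1}{P{\left(l \right)} + G{\left(S{\left(-13,-11 \right)},119 \right)}} = \frac{1}{\left(2 i \sqrt{21}\right)^{2} - \left(2 - 4 \left(-2 - - \frac{11}{4}\right)\right)} = \frac{1}{-84 - \left(2 - 4 \left(-2 + \frac{11}{4}\right)\right)} = \frac{1}{-84 + \left(-2 + 4 \cdot \frac{3}{4}\right)} = \frac{1}{-84 + \left(-2 + 3\right)} = \frac{1}{-84 + 1} = \frac{1}{-83} = - \frac{1}{83}$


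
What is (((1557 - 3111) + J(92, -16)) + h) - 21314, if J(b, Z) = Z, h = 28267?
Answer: 5383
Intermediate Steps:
(((1557 - 3111) + J(92, -16)) + h) - 21314 = (((1557 - 3111) - 16) + 28267) - 21314 = ((-1554 - 16) + 28267) - 21314 = (-1570 + 28267) - 21314 = 26697 - 21314 = 5383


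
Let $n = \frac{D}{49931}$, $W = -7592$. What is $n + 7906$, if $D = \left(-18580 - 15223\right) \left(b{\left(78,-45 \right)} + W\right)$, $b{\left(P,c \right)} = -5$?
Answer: $\frac{93079411}{7133} \approx 13049.0$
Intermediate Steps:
$D = 256801391$ ($D = \left(-18580 - 15223\right) \left(-5 - 7592\right) = \left(-33803\right) \left(-7597\right) = 256801391$)
$n = \frac{36685913}{7133}$ ($n = \frac{256801391}{49931} = 256801391 \cdot \frac{1}{49931} = \frac{36685913}{7133} \approx 5143.1$)
$n + 7906 = \frac{36685913}{7133} + 7906 = \frac{93079411}{7133}$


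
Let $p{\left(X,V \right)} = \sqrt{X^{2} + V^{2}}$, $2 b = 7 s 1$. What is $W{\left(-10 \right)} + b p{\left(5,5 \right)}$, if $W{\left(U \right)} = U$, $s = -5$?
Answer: $-10 - \frac{175 \sqrt{2}}{2} \approx -133.74$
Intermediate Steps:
$b = - \frac{35}{2}$ ($b = \frac{7 \left(-5\right) 1}{2} = \frac{\left(-35\right) 1}{2} = \frac{1}{2} \left(-35\right) = - \frac{35}{2} \approx -17.5$)
$p{\left(X,V \right)} = \sqrt{V^{2} + X^{2}}$
$W{\left(-10 \right)} + b p{\left(5,5 \right)} = -10 - \frac{35 \sqrt{5^{2} + 5^{2}}}{2} = -10 - \frac{35 \sqrt{25 + 25}}{2} = -10 - \frac{35 \sqrt{50}}{2} = -10 - \frac{35 \cdot 5 \sqrt{2}}{2} = -10 - \frac{175 \sqrt{2}}{2}$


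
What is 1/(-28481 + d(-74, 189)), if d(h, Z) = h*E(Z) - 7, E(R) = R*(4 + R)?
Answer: -1/2727786 ≈ -3.6660e-7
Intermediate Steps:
d(h, Z) = -7 + Z*h*(4 + Z) (d(h, Z) = h*(Z*(4 + Z)) - 7 = Z*h*(4 + Z) - 7 = -7 + Z*h*(4 + Z))
1/(-28481 + d(-74, 189)) = 1/(-28481 + (-7 + 189*(-74)*(4 + 189))) = 1/(-28481 + (-7 + 189*(-74)*193)) = 1/(-28481 + (-7 - 2699298)) = 1/(-28481 - 2699305) = 1/(-2727786) = -1/2727786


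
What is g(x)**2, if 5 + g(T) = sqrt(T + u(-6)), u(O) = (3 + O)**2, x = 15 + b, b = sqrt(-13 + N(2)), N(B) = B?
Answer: (5 - sqrt(24 + I*sqrt(11)))**2 ≈ -0.10605 - 0.060377*I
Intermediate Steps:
b = I*sqrt(11) (b = sqrt(-13 + 2) = sqrt(-11) = I*sqrt(11) ≈ 3.3166*I)
x = 15 + I*sqrt(11) ≈ 15.0 + 3.3166*I
g(T) = -5 + sqrt(9 + T) (g(T) = -5 + sqrt(T + (3 - 6)**2) = -5 + sqrt(T + (-3)**2) = -5 + sqrt(T + 9) = -5 + sqrt(9 + T))
g(x)**2 = (-5 + sqrt(9 + (15 + I*sqrt(11))))**2 = (-5 + sqrt(24 + I*sqrt(11)))**2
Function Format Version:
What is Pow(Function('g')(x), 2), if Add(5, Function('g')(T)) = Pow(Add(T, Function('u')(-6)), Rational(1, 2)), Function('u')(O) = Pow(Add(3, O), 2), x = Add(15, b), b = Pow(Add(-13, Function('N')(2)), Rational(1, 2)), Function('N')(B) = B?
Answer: Pow(Add(5, Mul(-1, Pow(Add(24, Mul(I, Pow(11, Rational(1, 2)))), Rational(1, 2)))), 2) ≈ Add(-0.10605, Mul(-0.060377, I))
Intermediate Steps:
b = Mul(I, Pow(11, Rational(1, 2))) (b = Pow(Add(-13, 2), Rational(1, 2)) = Pow(-11, Rational(1, 2)) = Mul(I, Pow(11, Rational(1, 2))) ≈ Mul(3.3166, I))
x = Add(15, Mul(I, Pow(11, Rational(1, 2)))) ≈ Add(15.000, Mul(3.3166, I))
Function('g')(T) = Add(-5, Pow(Add(9, T), Rational(1, 2))) (Function('g')(T) = Add(-5, Pow(Add(T, Pow(Add(3, -6), 2)), Rational(1, 2))) = Add(-5, Pow(Add(T, Pow(-3, 2)), Rational(1, 2))) = Add(-5, Pow(Add(T, 9), Rational(1, 2))) = Add(-5, Pow(Add(9, T), Rational(1, 2))))
Pow(Function('g')(x), 2) = Pow(Add(-5, Pow(Add(9, Add(15, Mul(I, Pow(11, Rational(1, 2))))), Rational(1, 2))), 2) = Pow(Add(-5, Pow(Add(24, Mul(I, Pow(11, Rational(1, 2)))), Rational(1, 2))), 2)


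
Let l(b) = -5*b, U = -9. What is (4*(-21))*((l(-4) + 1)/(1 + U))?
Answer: 441/2 ≈ 220.50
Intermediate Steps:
(4*(-21))*((l(-4) + 1)/(1 + U)) = (4*(-21))*((-5*(-4) + 1)/(1 - 9)) = -84*(20 + 1)/(-8) = -1764*(-1)/8 = -84*(-21/8) = 441/2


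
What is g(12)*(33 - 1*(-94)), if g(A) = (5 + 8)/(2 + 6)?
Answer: 1651/8 ≈ 206.38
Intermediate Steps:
g(A) = 13/8
g(12)*(33 - 1*(-94)) = 13*(33 - 1*(-94))/8 = 13*(33 + 94)/8 = (13/8)*127 = 1651/8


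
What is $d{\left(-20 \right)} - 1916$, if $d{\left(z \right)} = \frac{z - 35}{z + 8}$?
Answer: $- \frac{22937}{12} \approx -1911.4$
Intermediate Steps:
$d{\left(z \right)} = \frac{-35 + z}{8 + z}$
$d{\left(-20 \right)} - 1916 = \frac{-35 - 20}{8 - 20} - 1916 = \frac{1}{-12} \left(-55\right) - 1916 = \left(- \frac{1}{12}\right) \left(-55\right) - 1916 = \frac{55}{12} - 1916 = - \frac{22937}{12}$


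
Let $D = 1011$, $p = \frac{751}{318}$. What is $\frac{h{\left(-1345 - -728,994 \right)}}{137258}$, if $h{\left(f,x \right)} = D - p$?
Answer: $\frac{320747}{43648044} \approx 0.0073485$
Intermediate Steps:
$p = \frac{751}{318}$ ($p = 751 \cdot \frac{1}{318} = \frac{751}{318} \approx 2.3616$)
$h{\left(f,x \right)} = \frac{320747}{318}$ ($h{\left(f,x \right)} = 1011 - \frac{751}{318} = \frac{320747}{318}$)
$\frac{h{\left(-1345 - -728,994 \right)}}{137258} = \frac{320747}{318 \cdot 137258} = \frac{320747}{318} \cdot \frac{1}{137258} = \frac{320747}{43648044}$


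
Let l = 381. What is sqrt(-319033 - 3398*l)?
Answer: I*sqrt(1613671) ≈ 1270.3*I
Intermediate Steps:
sqrt(-319033 - 3398*l) = sqrt(-319033 - 3398*381) = sqrt(-319033 - 1294638) = sqrt(-1613671) = I*sqrt(1613671)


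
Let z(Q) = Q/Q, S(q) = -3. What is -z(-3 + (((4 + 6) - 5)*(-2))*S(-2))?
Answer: -1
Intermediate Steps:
z(Q) = 1
-z(-3 + (((4 + 6) - 5)*(-2))*S(-2)) = -1*1 = -1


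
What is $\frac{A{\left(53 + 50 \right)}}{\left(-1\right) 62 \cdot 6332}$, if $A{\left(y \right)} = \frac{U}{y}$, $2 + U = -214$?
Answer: $\frac{27}{5054519} \approx 5.3418 \cdot 10^{-6}$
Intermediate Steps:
$U = -216$ ($U = -2 - 214 = -216$)
$A{\left(y \right)} = - \frac{216}{y}$
$\frac{A{\left(53 + 50 \right)}}{\left(-1\right) 62 \cdot 6332} = \frac{\left(-216\right) \frac{1}{53 + 50}}{\left(-1\right) 62 \cdot 6332} = \frac{\left(-216\right) \frac{1}{103}}{\left(-1\right) 392584} = \frac{\left(-216\right) \frac{1}{103}}{-392584} = \left(- \frac{216}{103}\right) \left(- \frac{1}{392584}\right) = \frac{27}{5054519}$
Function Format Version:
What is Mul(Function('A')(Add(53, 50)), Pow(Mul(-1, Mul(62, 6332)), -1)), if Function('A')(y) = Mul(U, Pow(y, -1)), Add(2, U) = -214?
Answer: Rational(27, 5054519) ≈ 5.3418e-6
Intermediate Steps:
U = -216 (U = Add(-2, -214) = -216)
Function('A')(y) = Mul(-216, Pow(y, -1))
Mul(Function('A')(Add(53, 50)), Pow(Mul(-1, Mul(62, 6332)), -1)) = Mul(Mul(-216, Pow(Add(53, 50), -1)), Pow(Mul(-1, Mul(62, 6332)), -1)) = Mul(Mul(-216, Pow(103, -1)), Pow(Mul(-1, 392584), -1)) = Mul(Mul(-216, Rational(1, 103)), Pow(-392584, -1)) = Mul(Rational(-216, 103), Rational(-1, 392584)) = Rational(27, 5054519)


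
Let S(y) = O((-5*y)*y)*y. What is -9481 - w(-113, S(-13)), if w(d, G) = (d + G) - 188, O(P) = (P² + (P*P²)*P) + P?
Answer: 6627821370285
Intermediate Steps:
O(P) = P + P² + P⁴ (O(P) = (P² + P³*P) + P = (P² + P⁴) + P = P + P² + P⁴)
S(y) = -5*y³*(1 - 125*y⁶ - 5*y²) (S(y) = (((-5*y)*y)*(1 + (-5*y)*y + ((-5*y)*y)³))*y = ((-5*y²)*(1 - 5*y² + (-5*y²)³))*y = ((-5*y²)*(1 - 5*y² - 125*y⁶))*y = ((-5*y²)*(1 - 125*y⁶ - 5*y²))*y = (-5*y²*(1 - 125*y⁶ - 5*y²))*y = -5*y³*(1 - 125*y⁶ - 5*y²))
w(d, G) = -188 + G + d (w(d, G) = (G + d) - 188 = -188 + G + d)
-9481 - w(-113, S(-13)) = -9481 - (-188 + (-13)³*(-5 + 25*(-13)² + 625*(-13)⁶) - 113) = -9481 - (-188 - 2197*(-5 + 25*169 + 625*4826809) - 113) = -9481 - (-188 - 2197*(-5 + 4225 + 3016755625) - 113) = -9481 - (-188 - 2197*3016759845 - 113) = -9481 - (-188 - 6627821379465 - 113) = -9481 - 1*(-6627821379766) = -9481 + 6627821379766 = 6627821370285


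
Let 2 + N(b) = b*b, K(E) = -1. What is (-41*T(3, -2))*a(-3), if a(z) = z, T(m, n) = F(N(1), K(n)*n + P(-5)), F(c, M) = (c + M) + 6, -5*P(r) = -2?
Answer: 4551/5 ≈ 910.20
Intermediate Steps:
P(r) = ⅖ (P(r) = -⅕*(-2) = ⅖)
N(b) = -2 + b² (N(b) = -2 + b*b = -2 + b²)
F(c, M) = 6 + M + c (F(c, M) = (M + c) + 6 = 6 + M + c)
T(m, n) = 27/5 - n (T(m, n) = 6 + (-n + ⅖) + (-2 + 1²) = 6 + (⅖ - n) + (-2 + 1) = 6 + (⅖ - n) - 1 = 27/5 - n)
(-41*T(3, -2))*a(-3) = -41*(27/5 - 1*(-2))*(-3) = -41*(27/5 + 2)*(-3) = -41*37/5*(-3) = -1517/5*(-3) = 4551/5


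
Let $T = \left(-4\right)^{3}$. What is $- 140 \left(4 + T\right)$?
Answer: $8400$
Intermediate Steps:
$T = -64$
$- 140 \left(4 + T\right) = - 140 \left(4 - 64\right) = \left(-140\right) \left(-60\right) = 8400$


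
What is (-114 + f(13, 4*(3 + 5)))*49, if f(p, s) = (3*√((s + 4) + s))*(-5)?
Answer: -5586 - 1470*√17 ≈ -11647.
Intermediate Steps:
f(p, s) = -15*√(4 + 2*s) (f(p, s) = (3*√((4 + s) + s))*(-5) = (3*√(4 + 2*s))*(-5) = -15*√(4 + 2*s))
(-114 + f(13, 4*(3 + 5)))*49 = (-114 - 15*√(4 + 2*(4*(3 + 5))))*49 = (-114 - 15*√(4 + 2*(4*8)))*49 = (-114 - 15*√(4 + 2*32))*49 = (-114 - 15*√(4 + 64))*49 = (-114 - 30*√17)*49 = -5586 - 1470*√17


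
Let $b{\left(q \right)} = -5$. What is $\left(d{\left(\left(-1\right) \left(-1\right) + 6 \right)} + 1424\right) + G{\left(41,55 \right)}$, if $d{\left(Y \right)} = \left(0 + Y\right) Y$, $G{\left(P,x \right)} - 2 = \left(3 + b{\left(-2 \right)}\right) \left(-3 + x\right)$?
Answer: $1371$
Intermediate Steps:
$G{\left(P,x \right)} = 8 - 2 x$ ($G{\left(P,x \right)} = 2 + \left(3 - 5\right) \left(-3 + x\right) = 2 - 2 \left(-3 + x\right) = 2 - \left(-6 + 2 x\right) = 8 - 2 x$)
$d{\left(Y \right)} = Y^{2}$ ($d{\left(Y \right)} = Y Y = Y^{2}$)
$\left(d{\left(\left(-1\right) \left(-1\right) + 6 \right)} + 1424\right) + G{\left(41,55 \right)} = \left(\left(\left(-1\right) \left(-1\right) + 6\right)^{2} + 1424\right) + \left(8 - 110\right) = \left(\left(1 + 6\right)^{2} + 1424\right) + \left(8 - 110\right) = \left(7^{2} + 1424\right) - 102 = \left(49 + 1424\right) - 102 = 1473 - 102 = 1371$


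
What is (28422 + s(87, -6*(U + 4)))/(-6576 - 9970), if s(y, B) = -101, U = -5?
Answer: -28321/16546 ≈ -1.7117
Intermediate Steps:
(28422 + s(87, -6*(U + 4)))/(-6576 - 9970) = (28422 - 101)/(-6576 - 9970) = 28321/(-16546) = 28321*(-1/16546) = -28321/16546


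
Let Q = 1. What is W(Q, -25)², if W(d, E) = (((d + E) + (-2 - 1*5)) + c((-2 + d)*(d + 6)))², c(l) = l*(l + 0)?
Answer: 104976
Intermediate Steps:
c(l) = l² (c(l) = l*l = l²)
W(d, E) = (-7 + E + d + (-2 + d)²*(6 + d)²)² (W(d, E) = (((d + E) + (-2 - 1*5)) + ((-2 + d)*(d + 6))²)² = (((E + d) + (-2 - 5)) + ((-2 + d)*(6 + d))²)² = (((E + d) - 7) + (-2 + d)²*(6 + d)²)² = ((-7 + E + d) + (-2 + d)²*(6 + d)²)² = (-7 + E + d + (-2 + d)²*(6 + d)²)²)
W(Q, -25)² = ((-7 - 25 + 1 + (-12 + 1² + 4*1)²)²)² = ((-7 - 25 + 1 + (-12 + 1 + 4)²)²)² = ((-7 - 25 + 1 + (-7)²)²)² = ((-7 - 25 + 1 + 49)²)² = (18²)² = 324² = 104976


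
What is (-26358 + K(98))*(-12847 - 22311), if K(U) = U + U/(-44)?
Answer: 10156601251/11 ≈ 9.2333e+8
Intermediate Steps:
K(U) = 43*U/44 (K(U) = U + U*(-1/44) = U - U/44 = 43*U/44)
(-26358 + K(98))*(-12847 - 22311) = (-26358 + (43/44)*98)*(-12847 - 22311) = (-26358 + 2107/22)*(-35158) = -577769/22*(-35158) = 10156601251/11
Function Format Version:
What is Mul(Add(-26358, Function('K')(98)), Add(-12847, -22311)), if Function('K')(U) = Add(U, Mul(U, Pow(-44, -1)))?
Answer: Rational(10156601251, 11) ≈ 9.2333e+8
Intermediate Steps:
Function('K')(U) = Mul(Rational(43, 44), U) (Function('K')(U) = Add(U, Mul(U, Rational(-1, 44))) = Add(U, Mul(Rational(-1, 44), U)) = Mul(Rational(43, 44), U))
Mul(Add(-26358, Function('K')(98)), Add(-12847, -22311)) = Mul(Add(-26358, Mul(Rational(43, 44), 98)), Add(-12847, -22311)) = Mul(Add(-26358, Rational(2107, 22)), -35158) = Mul(Rational(-577769, 22), -35158) = Rational(10156601251, 11)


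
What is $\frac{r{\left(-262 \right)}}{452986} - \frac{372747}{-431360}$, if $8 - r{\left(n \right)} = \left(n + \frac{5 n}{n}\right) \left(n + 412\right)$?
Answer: $\frac{92740775711}{97700020480} \approx 0.94924$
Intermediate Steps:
$r{\left(n \right)} = 8 - \left(5 + n\right) \left(412 + n\right)$ ($r{\left(n \right)} = 8 - \left(n + \frac{5 n}{n}\right) \left(n + 412\right) = 8 - \left(n + 5\right) \left(412 + n\right) = 8 - \left(5 + n\right) \left(412 + n\right)$)
$\frac{r{\left(-262 \right)}}{452986} - \frac{372747}{-431360} = \frac{-2052 - \left(-262\right)^{2} - -109254}{452986} - \frac{372747}{-431360} = \left(-2052 - 68644 + 109254\right) \frac{1}{452986} - - \frac{372747}{431360} = \left(-2052 - 68644 + 109254\right) \frac{1}{452986} + \frac{372747}{431360} = 38558 \cdot \frac{1}{452986} + \frac{372747}{431360} = \frac{19279}{226493} + \frac{372747}{431360} = \frac{92740775711}{97700020480}$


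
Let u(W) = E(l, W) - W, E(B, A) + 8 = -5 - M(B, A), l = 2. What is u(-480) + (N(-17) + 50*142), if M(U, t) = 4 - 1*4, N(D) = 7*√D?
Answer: 7567 + 7*I*√17 ≈ 7567.0 + 28.862*I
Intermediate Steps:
M(U, t) = 0 (M(U, t) = 4 - 4 = 0)
E(B, A) = -13 (E(B, A) = -8 + (-5 - 1*0) = -8 + (-5 + 0) = -8 - 5 = -13)
u(W) = -13 - W
u(-480) + (N(-17) + 50*142) = (-13 - 1*(-480)) + (7*√(-17) + 50*142) = (-13 + 480) + (7*(I*√17) + 7100) = 467 + (7*I*√17 + 7100) = 467 + (7100 + 7*I*√17) = 7567 + 7*I*√17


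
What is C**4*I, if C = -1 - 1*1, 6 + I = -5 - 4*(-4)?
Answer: 80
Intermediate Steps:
I = 5 (I = -6 + (-5 - 4*(-4)) = -6 + (-5 + 16) = -6 + 11 = 5)
C = -2 (C = -1 - 1 = -2)
C**4*I = (-2)**4*5 = 16*5 = 80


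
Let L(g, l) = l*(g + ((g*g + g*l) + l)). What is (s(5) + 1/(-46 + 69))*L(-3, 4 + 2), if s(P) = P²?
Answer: -20736/23 ≈ -901.57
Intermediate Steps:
L(g, l) = l*(g + l + g² + g*l) (L(g, l) = l*(g + ((g² + g*l) + l)) = l*(g + (l + g² + g*l)) = l*(g + l + g² + g*l))
(s(5) + 1/(-46 + 69))*L(-3, 4 + 2) = (5² + 1/(-46 + 69))*((4 + 2)*(-3 + (4 + 2) + (-3)² - 3*(4 + 2))) = (25 + 1/23)*(6*(-3 + 6 + 9 - 3*6)) = (25 + 1/23)*(6*(-3 + 6 + 9 - 18)) = 576*(6*(-6))/23 = (576/23)*(-36) = -20736/23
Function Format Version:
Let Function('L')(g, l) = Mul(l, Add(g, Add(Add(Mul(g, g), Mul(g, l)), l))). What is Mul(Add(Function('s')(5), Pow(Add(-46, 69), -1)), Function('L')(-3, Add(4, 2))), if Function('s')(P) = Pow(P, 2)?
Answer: Rational(-20736, 23) ≈ -901.57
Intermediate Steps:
Function('L')(g, l) = Mul(l, Add(g, l, Pow(g, 2), Mul(g, l))) (Function('L')(g, l) = Mul(l, Add(g, Add(Add(Pow(g, 2), Mul(g, l)), l))) = Mul(l, Add(g, Add(l, Pow(g, 2), Mul(g, l)))) = Mul(l, Add(g, l, Pow(g, 2), Mul(g, l))))
Mul(Add(Function('s')(5), Pow(Add(-46, 69), -1)), Function('L')(-3, Add(4, 2))) = Mul(Add(Pow(5, 2), Pow(Add(-46, 69), -1)), Mul(Add(4, 2), Add(-3, Add(4, 2), Pow(-3, 2), Mul(-3, Add(4, 2))))) = Mul(Add(25, Pow(23, -1)), Mul(6, Add(-3, 6, 9, Mul(-3, 6)))) = Mul(Add(25, Rational(1, 23)), Mul(6, Add(-3, 6, 9, -18))) = Mul(Rational(576, 23), Mul(6, -6)) = Mul(Rational(576, 23), -36) = Rational(-20736, 23)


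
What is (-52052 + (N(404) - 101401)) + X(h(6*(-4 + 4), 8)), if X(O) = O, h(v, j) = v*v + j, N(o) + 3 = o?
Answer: -153044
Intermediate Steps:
N(o) = -3 + o
h(v, j) = j + v² (h(v, j) = v² + j = j + v²)
(-52052 + (N(404) - 101401)) + X(h(6*(-4 + 4), 8)) = (-52052 + ((-3 + 404) - 101401)) + (8 + (6*(-4 + 4))²) = (-52052 + (401 - 101401)) + (8 + (6*0)²) = (-52052 - 101000) + (8 + 0²) = -153052 + (8 + 0) = -153052 + 8 = -153044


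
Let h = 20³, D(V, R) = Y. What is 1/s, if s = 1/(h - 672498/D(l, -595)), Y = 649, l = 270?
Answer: 4519502/649 ≈ 6963.8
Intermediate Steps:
D(V, R) = 649
h = 8000
s = 649/4519502 (s = 1/(8000 - 672498/649) = 1/(4519502/649) = 649/4519502 ≈ 0.00014360)
1/s = 1/(649/4519502) = 4519502/649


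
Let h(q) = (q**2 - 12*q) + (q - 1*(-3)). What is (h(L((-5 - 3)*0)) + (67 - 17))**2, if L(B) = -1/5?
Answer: 1907161/625 ≈ 3051.5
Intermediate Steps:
L(B) = -1/5 (L(B) = -1*1/5 = -1/5)
h(q) = 3 + q**2 - 11*q (h(q) = (q**2 - 12*q) + (q + 3) = (q**2 - 12*q) + (3 + q) = 3 + q**2 - 11*q)
(h(L((-5 - 3)*0)) + (67 - 17))**2 = ((3 + (-1/5)**2 - 11*(-1/5)) + (67 - 17))**2 = ((3 + 1/25 + 11/5) + 50)**2 = (131/25 + 50)**2 = (1381/25)**2 = 1907161/625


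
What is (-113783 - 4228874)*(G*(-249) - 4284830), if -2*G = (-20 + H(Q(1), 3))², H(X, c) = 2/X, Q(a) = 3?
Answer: 55216380006788/3 ≈ 1.8405e+13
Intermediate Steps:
G = -1682/9 (G = -(-20 + 2/3)²/2 = -(-20 + 2*(⅓))²/2 = -(-20 + ⅔)²/2 = -(-58/3)²/2 = -½*3364/9 = -1682/9 ≈ -186.89)
(-113783 - 4228874)*(G*(-249) - 4284830) = (-113783 - 4228874)*(-1682/9*(-249) - 4284830) = -4342657*(139606/3 - 4284830) = -4342657*(-12714884/3) = 55216380006788/3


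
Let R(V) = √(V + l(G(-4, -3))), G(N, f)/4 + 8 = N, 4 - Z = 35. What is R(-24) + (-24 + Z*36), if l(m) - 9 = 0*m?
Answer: -1140 + I*√15 ≈ -1140.0 + 3.873*I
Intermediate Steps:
Z = -31 (Z = 4 - 1*35 = 4 - 35 = -31)
G(N, f) = -32 + 4*N
l(m) = 9 (l(m) = 9 + 0*m = 9 + 0 = 9)
R(V) = √(9 + V) (R(V) = √(V + 9) = √(9 + V))
R(-24) + (-24 + Z*36) = √(9 - 24) + (-24 - 31*36) = √(-15) + (-24 - 1116) = I*√15 - 1140 = -1140 + I*√15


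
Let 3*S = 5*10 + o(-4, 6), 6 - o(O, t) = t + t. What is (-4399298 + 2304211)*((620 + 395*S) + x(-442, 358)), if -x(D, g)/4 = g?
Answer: -31308980128/3 ≈ -1.0436e+10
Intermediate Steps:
o(O, t) = 6 - 2*t (o(O, t) = 6 - (t + t) = 6 - 2*t)
x(D, g) = -4*g
S = 44/3 (S = (5*10 + (6 - 2*6))/3 = (50 + (6 - 12))/3 = (50 - 6)/3 = (⅓)*44 = 44/3 ≈ 14.667)
(-4399298 + 2304211)*((620 + 395*S) + x(-442, 358)) = (-4399298 + 2304211)*((620 + 395*(44/3)) - 4*358) = -2095087*((620 + 17380/3) - 1432) = -2095087*(19240/3 - 1432) = -2095087*14944/3 = -31308980128/3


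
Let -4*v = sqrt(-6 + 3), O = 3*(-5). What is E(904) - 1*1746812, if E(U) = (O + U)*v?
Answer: -1746812 - 889*I*sqrt(3)/4 ≈ -1.7468e+6 - 384.95*I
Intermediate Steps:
O = -15
v = -I*sqrt(3)/4 (v = -sqrt(-6 + 3)/4 = -I*sqrt(3)/4 ≈ -0.43301*I)
E(U) = -I*sqrt(3)*(-15 + U)/4 (E(U) = (-15 + U)*(-I*sqrt(3)/4) = -I*sqrt(3)*(-15 + U)/4)
E(904) - 1*1746812 = I*sqrt(3)*(15 - 1*904)/4 - 1*1746812 = I*sqrt(3)*(15 - 904)/4 - 1746812 = (1/4)*I*sqrt(3)*(-889) - 1746812 = -889*I*sqrt(3)/4 - 1746812 = -1746812 - 889*I*sqrt(3)/4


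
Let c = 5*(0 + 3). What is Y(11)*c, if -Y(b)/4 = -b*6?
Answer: 3960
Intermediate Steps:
Y(b) = 24*b (Y(b) = -4*(-b)*6 = -(-24)*b = 24*b)
c = 15 (c = 5*3 = 15)
Y(11)*c = (24*11)*15 = 264*15 = 3960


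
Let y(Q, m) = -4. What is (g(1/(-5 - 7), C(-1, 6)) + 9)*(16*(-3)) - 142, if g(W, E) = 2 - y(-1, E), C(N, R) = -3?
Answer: -862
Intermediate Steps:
g(W, E) = 6 (g(W, E) = 2 - 1*(-4) = 2 + 4 = 6)
(g(1/(-5 - 7), C(-1, 6)) + 9)*(16*(-3)) - 142 = (6 + 9)*(16*(-3)) - 142 = 15*(-48) - 142 = -720 - 142 = -862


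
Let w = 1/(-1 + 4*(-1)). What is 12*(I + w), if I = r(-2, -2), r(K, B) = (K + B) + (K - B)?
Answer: -252/5 ≈ -50.400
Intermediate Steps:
r(K, B) = 2*K (r(K, B) = (B + K) + (K - B) = 2*K)
I = -4 (I = 2*(-2) = -4)
w = -⅕ (w = 1/(-1 - 4) = 1/(-5) = -⅕ ≈ -0.20000)
12*(I + w) = 12*(-4 - ⅕) = 12*(-21/5) = -252/5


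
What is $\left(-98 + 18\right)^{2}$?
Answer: $6400$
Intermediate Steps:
$\left(-98 + 18\right)^{2} = \left(-80\right)^{2} = 6400$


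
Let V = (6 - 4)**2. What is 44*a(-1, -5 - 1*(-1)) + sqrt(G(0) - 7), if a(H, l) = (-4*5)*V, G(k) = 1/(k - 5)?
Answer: -3520 + 6*I*sqrt(5)/5 ≈ -3520.0 + 2.6833*I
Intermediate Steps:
V = 4 (V = 2**2 = 4)
G(k) = 1/(-5 + k)
a(H, l) = -80 (a(H, l) = -4*5*4 = -20*4 = -80)
44*a(-1, -5 - 1*(-1)) + sqrt(G(0) - 7) = 44*(-80) + sqrt(1/(-5 + 0) - 7) = -3520 + sqrt(1/(-5) - 7) = -3520 + sqrt(-1/5 - 7) = -3520 + sqrt(-36/5) = -3520 + 6*I*sqrt(5)/5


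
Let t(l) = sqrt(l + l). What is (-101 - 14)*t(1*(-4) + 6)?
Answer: -230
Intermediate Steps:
t(l) = sqrt(2)*sqrt(l) (t(l) = sqrt(2*l) = sqrt(2)*sqrt(l))
(-101 - 14)*t(1*(-4) + 6) = (-101 - 14)*(sqrt(2)*sqrt(1*(-4) + 6)) = -115*sqrt(2)*sqrt(-4 + 6) = -115*sqrt(2)*sqrt(2) = -115*2 = -230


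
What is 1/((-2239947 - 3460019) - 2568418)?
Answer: -1/8268384 ≈ -1.2094e-7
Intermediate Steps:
1/((-2239947 - 3460019) - 2568418) = 1/(-5699966 - 2568418) = 1/(-8268384) = -1/8268384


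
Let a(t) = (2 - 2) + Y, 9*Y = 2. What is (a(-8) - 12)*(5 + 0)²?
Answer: -2650/9 ≈ -294.44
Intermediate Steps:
Y = 2/9 (Y = (⅑)*2 = 2/9 ≈ 0.22222)
a(t) = 2/9 (a(t) = (2 - 2) + 2/9 = 0 + 2/9 = 2/9)
(a(-8) - 12)*(5 + 0)² = (2/9 - 12)*(5 + 0)² = -106/9*5² = -106/9*25 = -2650/9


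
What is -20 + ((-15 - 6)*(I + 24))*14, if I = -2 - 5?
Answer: -5018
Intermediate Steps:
I = -7
-20 + ((-15 - 6)*(I + 24))*14 = -20 + ((-15 - 6)*(-7 + 24))*14 = -20 - 21*17*14 = -20 - 357*14 = -20 - 4998 = -5018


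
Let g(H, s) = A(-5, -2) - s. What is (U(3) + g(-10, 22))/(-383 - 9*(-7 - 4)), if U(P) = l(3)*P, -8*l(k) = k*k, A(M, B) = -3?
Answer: 227/2272 ≈ 0.099912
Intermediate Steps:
l(k) = -k²/8 (l(k) = -k*k/8 = -k²/8)
g(H, s) = -3 - s
U(P) = -9*P/8 (U(P) = (-⅛*3²)*P = (-⅛*9)*P = -9*P/8)
(U(3) + g(-10, 22))/(-383 - 9*(-7 - 4)) = (-9/8*3 + (-3 - 1*22))/(-383 - 9*(-7 - 4)) = (-27/8 + (-3 - 22))/(-383 - 9*(-11)) = (-27/8 - 25)/(-383 + 99) = -227/8/(-284) = -227/8*(-1/284) = 227/2272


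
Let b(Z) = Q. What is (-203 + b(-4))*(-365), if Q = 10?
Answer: 70445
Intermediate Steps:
b(Z) = 10
(-203 + b(-4))*(-365) = (-203 + 10)*(-365) = -193*(-365) = 70445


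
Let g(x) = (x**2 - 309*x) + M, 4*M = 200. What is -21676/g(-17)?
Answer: -5419/1398 ≈ -3.8763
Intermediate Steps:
M = 50 (M = (1/4)*200 = 50)
g(x) = 50 + x**2 - 309*x (g(x) = (x**2 - 309*x) + 50 = 50 + x**2 - 309*x)
-21676/g(-17) = -21676/(50 + (-17)**2 - 309*(-17)) = -21676/(50 + 289 + 5253) = -21676/5592 = -21676*1/5592 = -5419/1398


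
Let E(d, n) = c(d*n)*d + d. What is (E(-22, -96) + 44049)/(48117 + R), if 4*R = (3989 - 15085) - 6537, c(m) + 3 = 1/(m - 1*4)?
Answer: 92948022/92138045 ≈ 1.0088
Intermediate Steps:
c(m) = -3 + 1/(-4 + m) (c(m) = -3 + 1/(m - 1*4) = -3 + 1/(m - 4) = -3 + 1/(-4 + m))
R = -17633/4 (R = ((3989 - 15085) - 6537)/4 = (-11096 - 6537)/4 = (¼)*(-17633) = -17633/4 ≈ -4408.3)
E(d, n) = d + d*(13 - 3*d*n)/(-4 + d*n) (E(d, n) = ((13 - 3*d*n)/(-4 + d*n))*d + d = d*(13 - 3*d*n)/(-4 + d*n) + d = d + d*(13 - 3*d*n)/(-4 + d*n))
(E(-22, -96) + 44049)/(48117 + R) = (-22*(9 - 2*(-22)*(-96))/(-4 - 22*(-96)) + 44049)/(48117 - 17633/4) = (-22*(9 - 4224)/(-4 + 2112) + 44049)/(174835/4) = (-22*(-4215)/2108 + 44049)*(4/174835) = (-22*1/2108*(-4215) + 44049)*(4/174835) = (46365/1054 + 44049)*(4/174835) = (46474011/1054)*(4/174835) = 92948022/92138045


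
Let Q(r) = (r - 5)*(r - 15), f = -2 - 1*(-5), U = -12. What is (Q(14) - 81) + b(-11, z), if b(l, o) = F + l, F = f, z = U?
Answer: -98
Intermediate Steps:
f = 3 (f = -2 + 5 = 3)
z = -12
F = 3
Q(r) = (-15 + r)*(-5 + r) (Q(r) = (-5 + r)*(-15 + r) = (-15 + r)*(-5 + r))
b(l, o) = 3 + l
(Q(14) - 81) + b(-11, z) = ((75 + 14² - 20*14) - 81) + (3 - 11) = ((75 + 196 - 280) - 81) - 8 = (-9 - 81) - 8 = -90 - 8 = -98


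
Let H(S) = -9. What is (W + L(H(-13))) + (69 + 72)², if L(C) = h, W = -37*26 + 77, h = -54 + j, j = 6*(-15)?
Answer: 18852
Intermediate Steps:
j = -90
h = -144 (h = -54 - 90 = -144)
W = -885 (W = -962 + 77 = -885)
L(C) = -144
(W + L(H(-13))) + (69 + 72)² = (-885 - 144) + (69 + 72)² = -1029 + 141² = -1029 + 19881 = 18852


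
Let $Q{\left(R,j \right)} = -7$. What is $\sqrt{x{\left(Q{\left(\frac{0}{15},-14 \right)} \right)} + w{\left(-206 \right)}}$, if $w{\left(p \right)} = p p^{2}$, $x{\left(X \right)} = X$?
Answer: $i \sqrt{8741823} \approx 2956.7 i$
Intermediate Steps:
$w{\left(p \right)} = p^{3}$
$\sqrt{x{\left(Q{\left(\frac{0}{15},-14 \right)} \right)} + w{\left(-206 \right)}} = \sqrt{-7 + \left(-206\right)^{3}} = \sqrt{-7 - 8741816} = \sqrt{-8741823} = i \sqrt{8741823}$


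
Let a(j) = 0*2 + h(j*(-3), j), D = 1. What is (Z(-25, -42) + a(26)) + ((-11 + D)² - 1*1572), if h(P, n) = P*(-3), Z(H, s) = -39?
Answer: -1277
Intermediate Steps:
h(P, n) = -3*P
a(j) = 9*j (a(j) = 0*2 - 3*j*(-3) = 0 - (-9)*j = 0 + 9*j = 9*j)
(Z(-25, -42) + a(26)) + ((-11 + D)² - 1*1572) = (-39 + 9*26) + ((-11 + 1)² - 1*1572) = (-39 + 234) + ((-10)² - 1572) = 195 + (100 - 1572) = 195 - 1472 = -1277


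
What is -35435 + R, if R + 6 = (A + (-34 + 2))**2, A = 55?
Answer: -34912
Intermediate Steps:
R = 523 (R = -6 + (55 + (-34 + 2))**2 = -6 + (55 - 32)**2 = -6 + 23**2 = -6 + 529 = 523)
-35435 + R = -35435 + 523 = -34912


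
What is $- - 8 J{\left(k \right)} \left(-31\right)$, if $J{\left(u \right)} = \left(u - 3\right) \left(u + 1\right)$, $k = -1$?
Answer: $0$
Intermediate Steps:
$J{\left(u \right)} = \left(1 + u\right) \left(-3 + u\right)$ ($J{\left(u \right)} = \left(-3 + u\right) \left(1 + u\right) = \left(1 + u\right) \left(-3 + u\right)$)
$- - 8 J{\left(k \right)} \left(-31\right) = - - 8 \left(-3 + \left(-1\right)^{2} - -2\right) \left(-31\right) = - - 8 \left(-3 + 1 + 2\right) \left(-31\right) = - \left(-8\right) 0 \left(-31\right) = - 0 \left(-31\right) = \left(-1\right) 0 = 0$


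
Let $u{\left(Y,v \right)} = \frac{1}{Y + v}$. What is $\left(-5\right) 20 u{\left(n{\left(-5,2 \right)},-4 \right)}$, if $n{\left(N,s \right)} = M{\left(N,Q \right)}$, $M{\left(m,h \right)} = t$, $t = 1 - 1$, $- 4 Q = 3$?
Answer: $25$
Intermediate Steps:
$Q = - \frac{3}{4}$ ($Q = \left(- \frac{1}{4}\right) 3 = - \frac{3}{4} \approx -0.75$)
$t = 0$
$M{\left(m,h \right)} = 0$
$n{\left(N,s \right)} = 0$
$\left(-5\right) 20 u{\left(n{\left(-5,2 \right)},-4 \right)} = \frac{\left(-5\right) 20}{0 - 4} = - \frac{100}{-4} = \left(-100\right) \left(- \frac{1}{4}\right) = 25$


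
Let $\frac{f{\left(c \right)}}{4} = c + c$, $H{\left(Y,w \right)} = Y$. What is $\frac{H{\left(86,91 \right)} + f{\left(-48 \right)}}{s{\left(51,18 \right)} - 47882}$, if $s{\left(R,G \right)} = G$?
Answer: $\frac{149}{23932} \approx 0.006226$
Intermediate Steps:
$f{\left(c \right)} = 8 c$ ($f{\left(c \right)} = 4 \left(c + c\right) = 4 \cdot 2 c = 8 c$)
$\frac{H{\left(86,91 \right)} + f{\left(-48 \right)}}{s{\left(51,18 \right)} - 47882} = \frac{86 + 8 \left(-48\right)}{18 - 47882} = \frac{86 - 384}{-47864} = \left(-298\right) \left(- \frac{1}{47864}\right) = \frac{149}{23932}$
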